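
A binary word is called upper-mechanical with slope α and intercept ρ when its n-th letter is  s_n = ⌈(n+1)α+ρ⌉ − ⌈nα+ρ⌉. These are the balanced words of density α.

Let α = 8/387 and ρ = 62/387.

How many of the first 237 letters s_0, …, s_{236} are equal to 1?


#1s = Σ_{n=0}^{236} s_n = Σ_{n=0}^{236} (⌈(n+1)α+ρ⌉ − ⌈nα+ρ⌉)
the sum telescopes: every ⌈nα+ρ⌉ with 0 < n < 237 appears once with + and once with −, leaving ⌈237α+ρ⌉ − ⌈0·α+ρ⌉
237α + ρ = (237·8 + 62) / 387 = 1958/387
ρ = 62/387
⌈1958/387⌉ = 6,  ⌈62/387⌉ = 1
#1s = 6 − 1 = 5

5


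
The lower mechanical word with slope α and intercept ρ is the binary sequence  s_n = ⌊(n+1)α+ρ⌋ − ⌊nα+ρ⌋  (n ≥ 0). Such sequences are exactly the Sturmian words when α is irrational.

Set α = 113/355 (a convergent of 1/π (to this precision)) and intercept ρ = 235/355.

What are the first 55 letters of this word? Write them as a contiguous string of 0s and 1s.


0100100100100100100100010010010010010010010001001001001

n=0: ⌊(1·113+235)/355⌋ − ⌊(0·113+235)/355⌋ = ⌊348/355⌋ − ⌊235/355⌋ = 0 − 0 = 0
n=1: ⌊(2·113+235)/355⌋ − ⌊(1·113+235)/355⌋ = ⌊461/355⌋ − ⌊348/355⌋ = 1 − 0 = 1
n=2: ⌊(3·113+235)/355⌋ − ⌊(2·113+235)/355⌋ = ⌊574/355⌋ − ⌊461/355⌋ = 1 − 1 = 0
n=3: ⌊(4·113+235)/355⌋ − ⌊(3·113+235)/355⌋ = ⌊687/355⌋ − ⌊574/355⌋ = 1 − 1 = 0
n=4: ⌊(5·113+235)/355⌋ − ⌊(4·113+235)/355⌋ = ⌊800/355⌋ − ⌊687/355⌋ = 2 − 1 = 1
n=5: ⌊(6·113+235)/355⌋ − ⌊(5·113+235)/355⌋ = ⌊913/355⌋ − ⌊800/355⌋ = 2 − 2 = 0
n=6: ⌊(7·113+235)/355⌋ − ⌊(6·113+235)/355⌋ = ⌊1026/355⌋ − ⌊913/355⌋ = 2 − 2 = 0
n=7: ⌊(8·113+235)/355⌋ − ⌊(7·113+235)/355⌋ = ⌊1139/355⌋ − ⌊1026/355⌋ = 3 − 2 = 1
n=8: ⌊(9·113+235)/355⌋ − ⌊(8·113+235)/355⌋ = ⌊1252/355⌋ − ⌊1139/355⌋ = 3 − 3 = 0
n=9: ⌊(10·113+235)/355⌋ − ⌊(9·113+235)/355⌋ = ⌊1365/355⌋ − ⌊1252/355⌋ = 3 − 3 = 0
n=10: ⌊(11·113+235)/355⌋ − ⌊(10·113+235)/355⌋ = ⌊1478/355⌋ − ⌊1365/355⌋ = 4 − 3 = 1
n=11: ⌊(12·113+235)/355⌋ − ⌊(11·113+235)/355⌋ = ⌊1591/355⌋ − ⌊1478/355⌋ = 4 − 4 = 0
n=12: ⌊(13·113+235)/355⌋ − ⌊(12·113+235)/355⌋ = ⌊1704/355⌋ − ⌊1591/355⌋ = 4 − 4 = 0
n=13: ⌊(14·113+235)/355⌋ − ⌊(13·113+235)/355⌋ = ⌊1817/355⌋ − ⌊1704/355⌋ = 5 − 4 = 1
n=14: ⌊(15·113+235)/355⌋ − ⌊(14·113+235)/355⌋ = ⌊1930/355⌋ − ⌊1817/355⌋ = 5 − 5 = 0
n=15: ⌊(16·113+235)/355⌋ − ⌊(15·113+235)/355⌋ = ⌊2043/355⌋ − ⌊1930/355⌋ = 5 − 5 = 0
n=16: ⌊(17·113+235)/355⌋ − ⌊(16·113+235)/355⌋ = ⌊2156/355⌋ − ⌊2043/355⌋ = 6 − 5 = 1
n=17: ⌊(18·113+235)/355⌋ − ⌊(17·113+235)/355⌋ = ⌊2269/355⌋ − ⌊2156/355⌋ = 6 − 6 = 0
n=18: ⌊(19·113+235)/355⌋ − ⌊(18·113+235)/355⌋ = ⌊2382/355⌋ − ⌊2269/355⌋ = 6 − 6 = 0
n=19: ⌊(20·113+235)/355⌋ − ⌊(19·113+235)/355⌋ = ⌊2495/355⌋ − ⌊2382/355⌋ = 7 − 6 = 1
n=20: ⌊(21·113+235)/355⌋ − ⌊(20·113+235)/355⌋ = ⌊2608/355⌋ − ⌊2495/355⌋ = 7 − 7 = 0
n=21: ⌊(22·113+235)/355⌋ − ⌊(21·113+235)/355⌋ = ⌊2721/355⌋ − ⌊2608/355⌋ = 7 − 7 = 0
n=22: ⌊(23·113+235)/355⌋ − ⌊(22·113+235)/355⌋ = ⌊2834/355⌋ − ⌊2721/355⌋ = 7 − 7 = 0
n=23: ⌊(24·113+235)/355⌋ − ⌊(23·113+235)/355⌋ = ⌊2947/355⌋ − ⌊2834/355⌋ = 8 − 7 = 1
n=24: ⌊(25·113+235)/355⌋ − ⌊(24·113+235)/355⌋ = ⌊3060/355⌋ − ⌊2947/355⌋ = 8 − 8 = 0
n=25: ⌊(26·113+235)/355⌋ − ⌊(25·113+235)/355⌋ = ⌊3173/355⌋ − ⌊3060/355⌋ = 8 − 8 = 0
n=26: ⌊(27·113+235)/355⌋ − ⌊(26·113+235)/355⌋ = ⌊3286/355⌋ − ⌊3173/355⌋ = 9 − 8 = 1
n=27: ⌊(28·113+235)/355⌋ − ⌊(27·113+235)/355⌋ = ⌊3399/355⌋ − ⌊3286/355⌋ = 9 − 9 = 0
n=28: ⌊(29·113+235)/355⌋ − ⌊(28·113+235)/355⌋ = ⌊3512/355⌋ − ⌊3399/355⌋ = 9 − 9 = 0
n=29: ⌊(30·113+235)/355⌋ − ⌊(29·113+235)/355⌋ = ⌊3625/355⌋ − ⌊3512/355⌋ = 10 − 9 = 1
n=30: ⌊(31·113+235)/355⌋ − ⌊(30·113+235)/355⌋ = ⌊3738/355⌋ − ⌊3625/355⌋ = 10 − 10 = 0
n=31: ⌊(32·113+235)/355⌋ − ⌊(31·113+235)/355⌋ = ⌊3851/355⌋ − ⌊3738/355⌋ = 10 − 10 = 0
n=32: ⌊(33·113+235)/355⌋ − ⌊(32·113+235)/355⌋ = ⌊3964/355⌋ − ⌊3851/355⌋ = 11 − 10 = 1
n=33: ⌊(34·113+235)/355⌋ − ⌊(33·113+235)/355⌋ = ⌊4077/355⌋ − ⌊3964/355⌋ = 11 − 11 = 0
n=34: ⌊(35·113+235)/355⌋ − ⌊(34·113+235)/355⌋ = ⌊4190/355⌋ − ⌊4077/355⌋ = 11 − 11 = 0
n=35: ⌊(36·113+235)/355⌋ − ⌊(35·113+235)/355⌋ = ⌊4303/355⌋ − ⌊4190/355⌋ = 12 − 11 = 1
n=36: ⌊(37·113+235)/355⌋ − ⌊(36·113+235)/355⌋ = ⌊4416/355⌋ − ⌊4303/355⌋ = 12 − 12 = 0
n=37: ⌊(38·113+235)/355⌋ − ⌊(37·113+235)/355⌋ = ⌊4529/355⌋ − ⌊4416/355⌋ = 12 − 12 = 0
n=38: ⌊(39·113+235)/355⌋ − ⌊(38·113+235)/355⌋ = ⌊4642/355⌋ − ⌊4529/355⌋ = 13 − 12 = 1
n=39: ⌊(40·113+235)/355⌋ − ⌊(39·113+235)/355⌋ = ⌊4755/355⌋ − ⌊4642/355⌋ = 13 − 13 = 0
n=40: ⌊(41·113+235)/355⌋ − ⌊(40·113+235)/355⌋ = ⌊4868/355⌋ − ⌊4755/355⌋ = 13 − 13 = 0
n=41: ⌊(42·113+235)/355⌋ − ⌊(41·113+235)/355⌋ = ⌊4981/355⌋ − ⌊4868/355⌋ = 14 − 13 = 1
n=42: ⌊(43·113+235)/355⌋ − ⌊(42·113+235)/355⌋ = ⌊5094/355⌋ − ⌊4981/355⌋ = 14 − 14 = 0
n=43: ⌊(44·113+235)/355⌋ − ⌊(43·113+235)/355⌋ = ⌊5207/355⌋ − ⌊5094/355⌋ = 14 − 14 = 0
n=44: ⌊(45·113+235)/355⌋ − ⌊(44·113+235)/355⌋ = ⌊5320/355⌋ − ⌊5207/355⌋ = 14 − 14 = 0
n=45: ⌊(46·113+235)/355⌋ − ⌊(45·113+235)/355⌋ = ⌊5433/355⌋ − ⌊5320/355⌋ = 15 − 14 = 1
n=46: ⌊(47·113+235)/355⌋ − ⌊(46·113+235)/355⌋ = ⌊5546/355⌋ − ⌊5433/355⌋ = 15 − 15 = 0
n=47: ⌊(48·113+235)/355⌋ − ⌊(47·113+235)/355⌋ = ⌊5659/355⌋ − ⌊5546/355⌋ = 15 − 15 = 0
n=48: ⌊(49·113+235)/355⌋ − ⌊(48·113+235)/355⌋ = ⌊5772/355⌋ − ⌊5659/355⌋ = 16 − 15 = 1
n=49: ⌊(50·113+235)/355⌋ − ⌊(49·113+235)/355⌋ = ⌊5885/355⌋ − ⌊5772/355⌋ = 16 − 16 = 0
n=50: ⌊(51·113+235)/355⌋ − ⌊(50·113+235)/355⌋ = ⌊5998/355⌋ − ⌊5885/355⌋ = 16 − 16 = 0
n=51: ⌊(52·113+235)/355⌋ − ⌊(51·113+235)/355⌋ = ⌊6111/355⌋ − ⌊5998/355⌋ = 17 − 16 = 1
n=52: ⌊(53·113+235)/355⌋ − ⌊(52·113+235)/355⌋ = ⌊6224/355⌋ − ⌊6111/355⌋ = 17 − 17 = 0
n=53: ⌊(54·113+235)/355⌋ − ⌊(53·113+235)/355⌋ = ⌊6337/355⌋ − ⌊6224/355⌋ = 17 − 17 = 0
n=54: ⌊(55·113+235)/355⌋ − ⌊(54·113+235)/355⌋ = ⌊6450/355⌋ − ⌊6337/355⌋ = 18 − 17 = 1


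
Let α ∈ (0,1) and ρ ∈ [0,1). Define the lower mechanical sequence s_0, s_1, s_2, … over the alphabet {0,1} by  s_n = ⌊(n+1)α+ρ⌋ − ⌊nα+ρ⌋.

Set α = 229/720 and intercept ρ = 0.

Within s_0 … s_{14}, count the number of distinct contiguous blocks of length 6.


4

t_n = ⌊(n·229)/720⌋ for n = 0 … 15:
  n=0…9: ⌊0/720⌋=0 ⌊229/720⌋=0 ⌊458/720⌋=0 ⌊687/720⌋=0 ⌊916/720⌋=1 ⌊1145/720⌋=1 ⌊1374/720⌋=1 ⌊1603/720⌋=2 ⌊1832/720⌋=2 ⌊2061/720⌋=2
  n=10…15: ⌊2290/720⌋=3 ⌊2519/720⌋=3 ⌊2748/720⌋=3 ⌊2977/720⌋=4 ⌊3206/720⌋=4 ⌊3435/720⌋=4
s_n = t_(n+1) − t_n for n = 0 … 14 gives
prefix = 000100100100100
slide a length-6 window over [0..5] … [9..14] (10 windows); first occurrence of each distinct factor:
  [  0..  5] 000100
  [  1..  6] 001001
  [  2..  7] 010010
  [  3..  8] 100100
  (the other 6 windows repeat one of these)
distinct factors: {000100, 001001, 010010, 100100}
count = 4  (Sturmian bound for length 6 is 7)


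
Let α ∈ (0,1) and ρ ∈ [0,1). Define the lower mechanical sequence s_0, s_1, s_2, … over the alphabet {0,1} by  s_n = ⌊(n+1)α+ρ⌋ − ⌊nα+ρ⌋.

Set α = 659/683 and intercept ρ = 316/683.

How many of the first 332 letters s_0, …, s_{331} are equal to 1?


320

#1s = Σ_{n=0}^{331} s_n = Σ_{n=0}^{331} (⌊(n+1)α+ρ⌋ − ⌊nα+ρ⌋)
the sum telescopes: every ⌊nα+ρ⌋ with 0 < n < 332 appears once with + and once with −, leaving ⌊332α+ρ⌋ − ⌊0·α+ρ⌋
332α + ρ = (332·659 + 316) / 683 = 219104/683
ρ = 316/683
⌊219104/683⌋ = 320,  ⌊316/683⌋ = 0
#1s = 320 − 0 = 320


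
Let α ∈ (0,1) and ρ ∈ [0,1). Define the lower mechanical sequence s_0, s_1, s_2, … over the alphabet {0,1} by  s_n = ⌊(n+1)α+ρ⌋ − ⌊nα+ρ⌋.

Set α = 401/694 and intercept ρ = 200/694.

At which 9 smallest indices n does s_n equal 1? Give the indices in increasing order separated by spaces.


n=0: ⌊601/694⌋−⌊200/694⌋ = 0−0 = 0
n=1: ⌊1002/694⌋−⌊601/694⌋ = 1−0 = 1  ← one
n=2: ⌊1403/694⌋−⌊1002/694⌋ = 2−1 = 1  ← one
n=3: ⌊1804/694⌋−⌊1403/694⌋ = 2−2 = 0
n=4: ⌊2205/694⌋−⌊1804/694⌋ = 3−2 = 1  ← one
n=5: ⌊2606/694⌋−⌊2205/694⌋ = 3−3 = 0
n=6: ⌊3007/694⌋−⌊2606/694⌋ = 4−3 = 1  ← one
n=7: ⌊3408/694⌋−⌊3007/694⌋ = 4−4 = 0
n=8: ⌊3809/694⌋−⌊3408/694⌋ = 5−4 = 1  ← one
n=9: ⌊4210/694⌋−⌊3809/694⌋ = 6−5 = 1  ← one
n=10: ⌊4611/694⌋−⌊4210/694⌋ = 6−6 = 0
n=11: ⌊5012/694⌋−⌊4611/694⌋ = 7−6 = 1  ← one
n=12: ⌊5413/694⌋−⌊5012/694⌋ = 7−7 = 0
n=13: ⌊5814/694⌋−⌊5413/694⌋ = 8−7 = 1  ← one
n=14: ⌊6215/694⌋−⌊5814/694⌋ = 8−8 = 0
n=15: ⌊6616/694⌋−⌊6215/694⌋ = 9−8 = 1  ← one
positions of the first 9 ones: 1 2 4 6 8 9 11 13 15

1 2 4 6 8 9 11 13 15


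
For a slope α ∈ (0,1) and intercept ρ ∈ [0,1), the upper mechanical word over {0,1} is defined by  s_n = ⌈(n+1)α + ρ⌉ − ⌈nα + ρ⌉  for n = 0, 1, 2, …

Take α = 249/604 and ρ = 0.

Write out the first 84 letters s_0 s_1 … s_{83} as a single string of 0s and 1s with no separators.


n=0: ⌈(1·249)/604⌉ − ⌈(0·249)/604⌉ = ⌈249/604⌉ − ⌈0/604⌉ = 1 − 0 = 1
n=1: ⌈(2·249)/604⌉ − ⌈(1·249)/604⌉ = ⌈498/604⌉ − ⌈249/604⌉ = 1 − 1 = 0
n=2: ⌈(3·249)/604⌉ − ⌈(2·249)/604⌉ = ⌈747/604⌉ − ⌈498/604⌉ = 2 − 1 = 1
n=3: ⌈(4·249)/604⌉ − ⌈(3·249)/604⌉ = ⌈996/604⌉ − ⌈747/604⌉ = 2 − 2 = 0
n=4: ⌈(5·249)/604⌉ − ⌈(4·249)/604⌉ = ⌈1245/604⌉ − ⌈996/604⌉ = 3 − 2 = 1
n=5: ⌈(6·249)/604⌉ − ⌈(5·249)/604⌉ = ⌈1494/604⌉ − ⌈1245/604⌉ = 3 − 3 = 0
n=6: ⌈(7·249)/604⌉ − ⌈(6·249)/604⌉ = ⌈1743/604⌉ − ⌈1494/604⌉ = 3 − 3 = 0
n=7: ⌈(8·249)/604⌉ − ⌈(7·249)/604⌉ = ⌈1992/604⌉ − ⌈1743/604⌉ = 4 − 3 = 1
n=8: ⌈(9·249)/604⌉ − ⌈(8·249)/604⌉ = ⌈2241/604⌉ − ⌈1992/604⌉ = 4 − 4 = 0
n=9: ⌈(10·249)/604⌉ − ⌈(9·249)/604⌉ = ⌈2490/604⌉ − ⌈2241/604⌉ = 5 − 4 = 1
n=10: ⌈(11·249)/604⌉ − ⌈(10·249)/604⌉ = ⌈2739/604⌉ − ⌈2490/604⌉ = 5 − 5 = 0
n=11: ⌈(12·249)/604⌉ − ⌈(11·249)/604⌉ = ⌈2988/604⌉ − ⌈2739/604⌉ = 5 − 5 = 0
n=12: ⌈(13·249)/604⌉ − ⌈(12·249)/604⌉ = ⌈3237/604⌉ − ⌈2988/604⌉ = 6 − 5 = 1
n=13: ⌈(14·249)/604⌉ − ⌈(13·249)/604⌉ = ⌈3486/604⌉ − ⌈3237/604⌉ = 6 − 6 = 0
n=14: ⌈(15·249)/604⌉ − ⌈(14·249)/604⌉ = ⌈3735/604⌉ − ⌈3486/604⌉ = 7 − 6 = 1
n=15: ⌈(16·249)/604⌉ − ⌈(15·249)/604⌉ = ⌈3984/604⌉ − ⌈3735/604⌉ = 7 − 7 = 0
n=16: ⌈(17·249)/604⌉ − ⌈(16·249)/604⌉ = ⌈4233/604⌉ − ⌈3984/604⌉ = 8 − 7 = 1
n=17: ⌈(18·249)/604⌉ − ⌈(17·249)/604⌉ = ⌈4482/604⌉ − ⌈4233/604⌉ = 8 − 8 = 0
n=18: ⌈(19·249)/604⌉ − ⌈(18·249)/604⌉ = ⌈4731/604⌉ − ⌈4482/604⌉ = 8 − 8 = 0
n=19: ⌈(20·249)/604⌉ − ⌈(19·249)/604⌉ = ⌈4980/604⌉ − ⌈4731/604⌉ = 9 − 8 = 1
n=20: ⌈(21·249)/604⌉ − ⌈(20·249)/604⌉ = ⌈5229/604⌉ − ⌈4980/604⌉ = 9 − 9 = 0
n=21: ⌈(22·249)/604⌉ − ⌈(21·249)/604⌉ = ⌈5478/604⌉ − ⌈5229/604⌉ = 10 − 9 = 1
n=22: ⌈(23·249)/604⌉ − ⌈(22·249)/604⌉ = ⌈5727/604⌉ − ⌈5478/604⌉ = 10 − 10 = 0
n=23: ⌈(24·249)/604⌉ − ⌈(23·249)/604⌉ = ⌈5976/604⌉ − ⌈5727/604⌉ = 10 − 10 = 0
n=24: ⌈(25·249)/604⌉ − ⌈(24·249)/604⌉ = ⌈6225/604⌉ − ⌈5976/604⌉ = 11 − 10 = 1
n=25: ⌈(26·249)/604⌉ − ⌈(25·249)/604⌉ = ⌈6474/604⌉ − ⌈6225/604⌉ = 11 − 11 = 0
n=26: ⌈(27·249)/604⌉ − ⌈(26·249)/604⌉ = ⌈6723/604⌉ − ⌈6474/604⌉ = 12 − 11 = 1
n=27: ⌈(28·249)/604⌉ − ⌈(27·249)/604⌉ = ⌈6972/604⌉ − ⌈6723/604⌉ = 12 − 12 = 0
n=28: ⌈(29·249)/604⌉ − ⌈(28·249)/604⌉ = ⌈7221/604⌉ − ⌈6972/604⌉ = 12 − 12 = 0
n=29: ⌈(30·249)/604⌉ − ⌈(29·249)/604⌉ = ⌈7470/604⌉ − ⌈7221/604⌉ = 13 − 12 = 1
n=30: ⌈(31·249)/604⌉ − ⌈(30·249)/604⌉ = ⌈7719/604⌉ − ⌈7470/604⌉ = 13 − 13 = 0
n=31: ⌈(32·249)/604⌉ − ⌈(31·249)/604⌉ = ⌈7968/604⌉ − ⌈7719/604⌉ = 14 − 13 = 1
n=32: ⌈(33·249)/604⌉ − ⌈(32·249)/604⌉ = ⌈8217/604⌉ − ⌈7968/604⌉ = 14 − 14 = 0
n=33: ⌈(34·249)/604⌉ − ⌈(33·249)/604⌉ = ⌈8466/604⌉ − ⌈8217/604⌉ = 15 − 14 = 1
n=34: ⌈(35·249)/604⌉ − ⌈(34·249)/604⌉ = ⌈8715/604⌉ − ⌈8466/604⌉ = 15 − 15 = 0
n=35: ⌈(36·249)/604⌉ − ⌈(35·249)/604⌉ = ⌈8964/604⌉ − ⌈8715/604⌉ = 15 − 15 = 0
n=36: ⌈(37·249)/604⌉ − ⌈(36·249)/604⌉ = ⌈9213/604⌉ − ⌈8964/604⌉ = 16 − 15 = 1
n=37: ⌈(38·249)/604⌉ − ⌈(37·249)/604⌉ = ⌈9462/604⌉ − ⌈9213/604⌉ = 16 − 16 = 0
n=38: ⌈(39·249)/604⌉ − ⌈(38·249)/604⌉ = ⌈9711/604⌉ − ⌈9462/604⌉ = 17 − 16 = 1
n=39: ⌈(40·249)/604⌉ − ⌈(39·249)/604⌉ = ⌈9960/604⌉ − ⌈9711/604⌉ = 17 − 17 = 0
n=40: ⌈(41·249)/604⌉ − ⌈(40·249)/604⌉ = ⌈10209/604⌉ − ⌈9960/604⌉ = 17 − 17 = 0
n=41: ⌈(42·249)/604⌉ − ⌈(41·249)/604⌉ = ⌈10458/604⌉ − ⌈10209/604⌉ = 18 − 17 = 1
n=42: ⌈(43·249)/604⌉ − ⌈(42·249)/604⌉ = ⌈10707/604⌉ − ⌈10458/604⌉ = 18 − 18 = 0
n=43: ⌈(44·249)/604⌉ − ⌈(43·249)/604⌉ = ⌈10956/604⌉ − ⌈10707/604⌉ = 19 − 18 = 1
n=44: ⌈(45·249)/604⌉ − ⌈(44·249)/604⌉ = ⌈11205/604⌉ − ⌈10956/604⌉ = 19 − 19 = 0
n=45: ⌈(46·249)/604⌉ − ⌈(45·249)/604⌉ = ⌈11454/604⌉ − ⌈11205/604⌉ = 19 − 19 = 0
n=46: ⌈(47·249)/604⌉ − ⌈(46·249)/604⌉ = ⌈11703/604⌉ − ⌈11454/604⌉ = 20 − 19 = 1
n=47: ⌈(48·249)/604⌉ − ⌈(47·249)/604⌉ = ⌈11952/604⌉ − ⌈11703/604⌉ = 20 − 20 = 0
n=48: ⌈(49·249)/604⌉ − ⌈(48·249)/604⌉ = ⌈12201/604⌉ − ⌈11952/604⌉ = 21 − 20 = 1
n=49: ⌈(50·249)/604⌉ − ⌈(49·249)/604⌉ = ⌈12450/604⌉ − ⌈12201/604⌉ = 21 − 21 = 0
n=50: ⌈(51·249)/604⌉ − ⌈(50·249)/604⌉ = ⌈12699/604⌉ − ⌈12450/604⌉ = 22 − 21 = 1
n=51: ⌈(52·249)/604⌉ − ⌈(51·249)/604⌉ = ⌈12948/604⌉ − ⌈12699/604⌉ = 22 − 22 = 0
n=52: ⌈(53·249)/604⌉ − ⌈(52·249)/604⌉ = ⌈13197/604⌉ − ⌈12948/604⌉ = 22 − 22 = 0
n=53: ⌈(54·249)/604⌉ − ⌈(53·249)/604⌉ = ⌈13446/604⌉ − ⌈13197/604⌉ = 23 − 22 = 1
n=54: ⌈(55·249)/604⌉ − ⌈(54·249)/604⌉ = ⌈13695/604⌉ − ⌈13446/604⌉ = 23 − 23 = 0
n=55: ⌈(56·249)/604⌉ − ⌈(55·249)/604⌉ = ⌈13944/604⌉ − ⌈13695/604⌉ = 24 − 23 = 1
n=56: ⌈(57·249)/604⌉ − ⌈(56·249)/604⌉ = ⌈14193/604⌉ − ⌈13944/604⌉ = 24 − 24 = 0
n=57: ⌈(58·249)/604⌉ − ⌈(57·249)/604⌉ = ⌈14442/604⌉ − ⌈14193/604⌉ = 24 − 24 = 0
n=58: ⌈(59·249)/604⌉ − ⌈(58·249)/604⌉ = ⌈14691/604⌉ − ⌈14442/604⌉ = 25 − 24 = 1
n=59: ⌈(60·249)/604⌉ − ⌈(59·249)/604⌉ = ⌈14940/604⌉ − ⌈14691/604⌉ = 25 − 25 = 0
n=60: ⌈(61·249)/604⌉ − ⌈(60·249)/604⌉ = ⌈15189/604⌉ − ⌈14940/604⌉ = 26 − 25 = 1
n=61: ⌈(62·249)/604⌉ − ⌈(61·249)/604⌉ = ⌈15438/604⌉ − ⌈15189/604⌉ = 26 − 26 = 0
n=62: ⌈(63·249)/604⌉ − ⌈(62·249)/604⌉ = ⌈15687/604⌉ − ⌈15438/604⌉ = 26 − 26 = 0
n=63: ⌈(64·249)/604⌉ − ⌈(63·249)/604⌉ = ⌈15936/604⌉ − ⌈15687/604⌉ = 27 − 26 = 1
n=64: ⌈(65·249)/604⌉ − ⌈(64·249)/604⌉ = ⌈16185/604⌉ − ⌈15936/604⌉ = 27 − 27 = 0
n=65: ⌈(66·249)/604⌉ − ⌈(65·249)/604⌉ = ⌈16434/604⌉ − ⌈16185/604⌉ = 28 − 27 = 1
n=66: ⌈(67·249)/604⌉ − ⌈(66·249)/604⌉ = ⌈16683/604⌉ − ⌈16434/604⌉ = 28 − 28 = 0
n=67: ⌈(68·249)/604⌉ − ⌈(67·249)/604⌉ = ⌈16932/604⌉ − ⌈16683/604⌉ = 29 − 28 = 1
n=68: ⌈(69·249)/604⌉ − ⌈(68·249)/604⌉ = ⌈17181/604⌉ − ⌈16932/604⌉ = 29 − 29 = 0
n=69: ⌈(70·249)/604⌉ − ⌈(69·249)/604⌉ = ⌈17430/604⌉ − ⌈17181/604⌉ = 29 − 29 = 0
n=70: ⌈(71·249)/604⌉ − ⌈(70·249)/604⌉ = ⌈17679/604⌉ − ⌈17430/604⌉ = 30 − 29 = 1
n=71: ⌈(72·249)/604⌉ − ⌈(71·249)/604⌉ = ⌈17928/604⌉ − ⌈17679/604⌉ = 30 − 30 = 0
n=72: ⌈(73·249)/604⌉ − ⌈(72·249)/604⌉ = ⌈18177/604⌉ − ⌈17928/604⌉ = 31 − 30 = 1
n=73: ⌈(74·249)/604⌉ − ⌈(73·249)/604⌉ = ⌈18426/604⌉ − ⌈18177/604⌉ = 31 − 31 = 0
n=74: ⌈(75·249)/604⌉ − ⌈(74·249)/604⌉ = ⌈18675/604⌉ − ⌈18426/604⌉ = 31 − 31 = 0
n=75: ⌈(76·249)/604⌉ − ⌈(75·249)/604⌉ = ⌈18924/604⌉ − ⌈18675/604⌉ = 32 − 31 = 1
n=76: ⌈(77·249)/604⌉ − ⌈(76·249)/604⌉ = ⌈19173/604⌉ − ⌈18924/604⌉ = 32 − 32 = 0
n=77: ⌈(78·249)/604⌉ − ⌈(77·249)/604⌉ = ⌈19422/604⌉ − ⌈19173/604⌉ = 33 − 32 = 1
n=78: ⌈(79·249)/604⌉ − ⌈(78·249)/604⌉ = ⌈19671/604⌉ − ⌈19422/604⌉ = 33 − 33 = 0
n=79: ⌈(80·249)/604⌉ − ⌈(79·249)/604⌉ = ⌈19920/604⌉ − ⌈19671/604⌉ = 33 − 33 = 0
n=80: ⌈(81·249)/604⌉ − ⌈(80·249)/604⌉ = ⌈20169/604⌉ − ⌈19920/604⌉ = 34 − 33 = 1
n=81: ⌈(82·249)/604⌉ − ⌈(81·249)/604⌉ = ⌈20418/604⌉ − ⌈20169/604⌉ = 34 − 34 = 0
n=82: ⌈(83·249)/604⌉ − ⌈(82·249)/604⌉ = ⌈20667/604⌉ − ⌈20418/604⌉ = 35 − 34 = 1
n=83: ⌈(84·249)/604⌉ − ⌈(83·249)/604⌉ = ⌈20916/604⌉ − ⌈20667/604⌉ = 35 − 35 = 0

101010010100101010010100101001010100101001010010101001010010100101010010100101001010


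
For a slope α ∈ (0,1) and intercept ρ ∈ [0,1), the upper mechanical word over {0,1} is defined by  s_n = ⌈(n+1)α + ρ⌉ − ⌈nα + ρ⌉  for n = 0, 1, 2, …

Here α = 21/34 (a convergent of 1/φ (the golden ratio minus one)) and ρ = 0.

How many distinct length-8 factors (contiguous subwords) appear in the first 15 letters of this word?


8

t_n = ⌈(n·21)/34⌉ for n = 0 … 15:
  n=0…9: ⌈0/34⌉=0 ⌈21/34⌉=1 ⌈42/34⌉=2 ⌈63/34⌉=2 ⌈84/34⌉=3 ⌈105/34⌉=4 ⌈126/34⌉=4 ⌈147/34⌉=5 ⌈168/34⌉=5 ⌈189/34⌉=6
  n=10…15: ⌈210/34⌉=7 ⌈231/34⌉=7 ⌈252/34⌉=8 ⌈273/34⌉=9 ⌈294/34⌉=9 ⌈315/34⌉=10
s_n = t_(n+1) − t_n for n = 0 … 14 gives
prefix = 110110101101101
slide a length-8 window over [0..7] … [7..14] (8 windows); first occurrence of each distinct factor:
  [  0..  7] 11011010
  [  1..  8] 10110101
  [  2..  9] 01101011
  [  3.. 10] 11010110
  [  4.. 11] 10101101
  [  5.. 12] 01011011
  [  6.. 13] 10110110
  [  7.. 14] 01101101
distinct factors: {01011011, 01101011, 01101101, 10101101, 10110101, 10110110, 11010110, 11011010}
count = 8  (Sturmian bound for length 8 is 9)


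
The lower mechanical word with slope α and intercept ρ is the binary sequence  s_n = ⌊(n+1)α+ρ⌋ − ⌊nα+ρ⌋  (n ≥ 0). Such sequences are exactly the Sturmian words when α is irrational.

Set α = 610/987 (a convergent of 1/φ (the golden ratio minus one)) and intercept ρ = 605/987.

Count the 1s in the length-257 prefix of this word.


#1s = Σ_{n=0}^{256} s_n = Σ_{n=0}^{256} (⌊(n+1)α+ρ⌋ − ⌊nα+ρ⌋)
the sum telescopes: every ⌊nα+ρ⌋ with 0 < n < 257 appears once with + and once with −, leaving ⌊257α+ρ⌋ − ⌊0·α+ρ⌋
257α + ρ = (257·610 + 605) / 987 = 157375/987
ρ = 605/987
⌊157375/987⌋ = 159,  ⌊605/987⌋ = 0
#1s = 159 − 0 = 159

159


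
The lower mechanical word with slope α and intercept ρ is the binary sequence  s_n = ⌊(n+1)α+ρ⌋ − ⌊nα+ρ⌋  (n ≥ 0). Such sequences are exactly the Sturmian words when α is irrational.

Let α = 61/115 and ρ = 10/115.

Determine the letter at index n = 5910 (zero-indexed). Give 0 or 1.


(n+1)α + ρ = (5911·61 + 10) / 115 = 360581/115
nα + ρ     = (5910·61 + 10) / 115 = 360520/115
⌊360581/115⌋ = 3135,  ⌊360520/115⌋ = 3134
s_{5910} = 3135 − 3134 = 1

1


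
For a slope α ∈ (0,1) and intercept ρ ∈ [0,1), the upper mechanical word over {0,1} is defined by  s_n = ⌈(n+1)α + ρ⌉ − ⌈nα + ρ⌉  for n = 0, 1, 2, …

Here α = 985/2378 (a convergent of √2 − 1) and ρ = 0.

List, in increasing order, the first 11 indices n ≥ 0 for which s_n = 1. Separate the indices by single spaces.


n=0: ⌈985/2378⌉−⌈0/2378⌉ = 1−0 = 1  ← one
n=1: ⌈1970/2378⌉−⌈985/2378⌉ = 1−1 = 0
n=2: ⌈2955/2378⌉−⌈1970/2378⌉ = 2−1 = 1  ← one
n=3: ⌈3940/2378⌉−⌈2955/2378⌉ = 2−2 = 0
n=4: ⌈4925/2378⌉−⌈3940/2378⌉ = 3−2 = 1  ← one
n=5: ⌈5910/2378⌉−⌈4925/2378⌉ = 3−3 = 0
n=6: ⌈6895/2378⌉−⌈5910/2378⌉ = 3−3 = 0
n=7: ⌈7880/2378⌉−⌈6895/2378⌉ = 4−3 = 1  ← one
n=8: ⌈8865/2378⌉−⌈7880/2378⌉ = 4−4 = 0
n=9: ⌈9850/2378⌉−⌈8865/2378⌉ = 5−4 = 1  ← one
n=10: ⌈10835/2378⌉−⌈9850/2378⌉ = 5−5 = 0
n=11: ⌈11820/2378⌉−⌈10835/2378⌉ = 5−5 = 0
n=12: ⌈12805/2378⌉−⌈11820/2378⌉ = 6−5 = 1  ← one
n=13: ⌈13790/2378⌉−⌈12805/2378⌉ = 6−6 = 0
n=14: ⌈14775/2378⌉−⌈13790/2378⌉ = 7−6 = 1  ← one
n=15: ⌈15760/2378⌉−⌈14775/2378⌉ = 7−7 = 0
n=16: ⌈16745/2378⌉−⌈15760/2378⌉ = 8−7 = 1  ← one
n=17: ⌈17730/2378⌉−⌈16745/2378⌉ = 8−8 = 0
n=18: ⌈18715/2378⌉−⌈17730/2378⌉ = 8−8 = 0
n=19: ⌈19700/2378⌉−⌈18715/2378⌉ = 9−8 = 1  ← one
n=20: ⌈20685/2378⌉−⌈19700/2378⌉ = 9−9 = 0
n=21: ⌈21670/2378⌉−⌈20685/2378⌉ = 10−9 = 1  ← one
n=22: ⌈22655/2378⌉−⌈21670/2378⌉ = 10−10 = 0
n=23: ⌈23640/2378⌉−⌈22655/2378⌉ = 10−10 = 0
n=24: ⌈24625/2378⌉−⌈23640/2378⌉ = 11−10 = 1  ← one
positions of the first 11 ones: 0 2 4 7 9 12 14 16 19 21 24

0 2 4 7 9 12 14 16 19 21 24


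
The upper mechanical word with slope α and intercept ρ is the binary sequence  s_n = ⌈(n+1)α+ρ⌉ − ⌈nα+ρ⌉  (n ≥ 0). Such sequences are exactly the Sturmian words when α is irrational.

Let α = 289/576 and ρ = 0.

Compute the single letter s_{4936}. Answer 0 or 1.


(n+1)α + ρ = (4937·289) / 576 = 1426793/576
nα + ρ     = (4936·289) / 576 = 1426504/576
⌈1426793/576⌉ = 2478,  ⌈1426504/576⌉ = 2477
s_{4936} = 2478 − 2477 = 1

1


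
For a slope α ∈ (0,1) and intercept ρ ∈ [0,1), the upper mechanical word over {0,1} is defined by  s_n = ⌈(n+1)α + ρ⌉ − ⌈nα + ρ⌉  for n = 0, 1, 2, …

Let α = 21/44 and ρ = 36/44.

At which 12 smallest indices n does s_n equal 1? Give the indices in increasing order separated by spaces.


n=0: ⌈57/44⌉−⌈36/44⌉ = 2−1 = 1  ← one
n=1: ⌈78/44⌉−⌈57/44⌉ = 2−2 = 0
n=2: ⌈99/44⌉−⌈78/44⌉ = 3−2 = 1  ← one
n=3: ⌈120/44⌉−⌈99/44⌉ = 3−3 = 0
n=4: ⌈141/44⌉−⌈120/44⌉ = 4−3 = 1  ← one
n=5: ⌈162/44⌉−⌈141/44⌉ = 4−4 = 0
n=6: ⌈183/44⌉−⌈162/44⌉ = 5−4 = 1  ← one
n=7: ⌈204/44⌉−⌈183/44⌉ = 5−5 = 0
n=8: ⌈225/44⌉−⌈204/44⌉ = 6−5 = 1  ← one
n=9: ⌈246/44⌉−⌈225/44⌉ = 6−6 = 0
n=10: ⌈267/44⌉−⌈246/44⌉ = 7−6 = 1  ← one
n=11: ⌈288/44⌉−⌈267/44⌉ = 7−7 = 0
n=12: ⌈309/44⌉−⌈288/44⌉ = 8−7 = 1  ← one
n=13: ⌈330/44⌉−⌈309/44⌉ = 8−8 = 0
n=14: ⌈351/44⌉−⌈330/44⌉ = 8−8 = 0
n=15: ⌈372/44⌉−⌈351/44⌉ = 9−8 = 1  ← one
n=16: ⌈393/44⌉−⌈372/44⌉ = 9−9 = 0
n=17: ⌈414/44⌉−⌈393/44⌉ = 10−9 = 1  ← one
n=18: ⌈435/44⌉−⌈414/44⌉ = 10−10 = 0
n=19: ⌈456/44⌉−⌈435/44⌉ = 11−10 = 1  ← one
n=20: ⌈477/44⌉−⌈456/44⌉ = 11−11 = 0
n=21: ⌈498/44⌉−⌈477/44⌉ = 12−11 = 1  ← one
n=22: ⌈519/44⌉−⌈498/44⌉ = 12−12 = 0
n=23: ⌈540/44⌉−⌈519/44⌉ = 13−12 = 1  ← one
positions of the first 12 ones: 0 2 4 6 8 10 12 15 17 19 21 23

0 2 4 6 8 10 12 15 17 19 21 23


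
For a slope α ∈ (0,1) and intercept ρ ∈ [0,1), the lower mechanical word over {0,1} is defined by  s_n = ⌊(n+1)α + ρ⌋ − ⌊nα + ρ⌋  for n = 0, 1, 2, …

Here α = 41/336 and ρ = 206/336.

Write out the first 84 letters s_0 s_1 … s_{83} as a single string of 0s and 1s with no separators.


n=0: ⌊(1·41+206)/336⌋ − ⌊(0·41+206)/336⌋ = ⌊247/336⌋ − ⌊206/336⌋ = 0 − 0 = 0
n=1: ⌊(2·41+206)/336⌋ − ⌊(1·41+206)/336⌋ = ⌊288/336⌋ − ⌊247/336⌋ = 0 − 0 = 0
n=2: ⌊(3·41+206)/336⌋ − ⌊(2·41+206)/336⌋ = ⌊329/336⌋ − ⌊288/336⌋ = 0 − 0 = 0
n=3: ⌊(4·41+206)/336⌋ − ⌊(3·41+206)/336⌋ = ⌊370/336⌋ − ⌊329/336⌋ = 1 − 0 = 1
n=4: ⌊(5·41+206)/336⌋ − ⌊(4·41+206)/336⌋ = ⌊411/336⌋ − ⌊370/336⌋ = 1 − 1 = 0
n=5: ⌊(6·41+206)/336⌋ − ⌊(5·41+206)/336⌋ = ⌊452/336⌋ − ⌊411/336⌋ = 1 − 1 = 0
n=6: ⌊(7·41+206)/336⌋ − ⌊(6·41+206)/336⌋ = ⌊493/336⌋ − ⌊452/336⌋ = 1 − 1 = 0
n=7: ⌊(8·41+206)/336⌋ − ⌊(7·41+206)/336⌋ = ⌊534/336⌋ − ⌊493/336⌋ = 1 − 1 = 0
n=8: ⌊(9·41+206)/336⌋ − ⌊(8·41+206)/336⌋ = ⌊575/336⌋ − ⌊534/336⌋ = 1 − 1 = 0
n=9: ⌊(10·41+206)/336⌋ − ⌊(9·41+206)/336⌋ = ⌊616/336⌋ − ⌊575/336⌋ = 1 − 1 = 0
n=10: ⌊(11·41+206)/336⌋ − ⌊(10·41+206)/336⌋ = ⌊657/336⌋ − ⌊616/336⌋ = 1 − 1 = 0
n=11: ⌊(12·41+206)/336⌋ − ⌊(11·41+206)/336⌋ = ⌊698/336⌋ − ⌊657/336⌋ = 2 − 1 = 1
n=12: ⌊(13·41+206)/336⌋ − ⌊(12·41+206)/336⌋ = ⌊739/336⌋ − ⌊698/336⌋ = 2 − 2 = 0
n=13: ⌊(14·41+206)/336⌋ − ⌊(13·41+206)/336⌋ = ⌊780/336⌋ − ⌊739/336⌋ = 2 − 2 = 0
n=14: ⌊(15·41+206)/336⌋ − ⌊(14·41+206)/336⌋ = ⌊821/336⌋ − ⌊780/336⌋ = 2 − 2 = 0
n=15: ⌊(16·41+206)/336⌋ − ⌊(15·41+206)/336⌋ = ⌊862/336⌋ − ⌊821/336⌋ = 2 − 2 = 0
n=16: ⌊(17·41+206)/336⌋ − ⌊(16·41+206)/336⌋ = ⌊903/336⌋ − ⌊862/336⌋ = 2 − 2 = 0
n=17: ⌊(18·41+206)/336⌋ − ⌊(17·41+206)/336⌋ = ⌊944/336⌋ − ⌊903/336⌋ = 2 − 2 = 0
n=18: ⌊(19·41+206)/336⌋ − ⌊(18·41+206)/336⌋ = ⌊985/336⌋ − ⌊944/336⌋ = 2 − 2 = 0
n=19: ⌊(20·41+206)/336⌋ − ⌊(19·41+206)/336⌋ = ⌊1026/336⌋ − ⌊985/336⌋ = 3 − 2 = 1
n=20: ⌊(21·41+206)/336⌋ − ⌊(20·41+206)/336⌋ = ⌊1067/336⌋ − ⌊1026/336⌋ = 3 − 3 = 0
n=21: ⌊(22·41+206)/336⌋ − ⌊(21·41+206)/336⌋ = ⌊1108/336⌋ − ⌊1067/336⌋ = 3 − 3 = 0
n=22: ⌊(23·41+206)/336⌋ − ⌊(22·41+206)/336⌋ = ⌊1149/336⌋ − ⌊1108/336⌋ = 3 − 3 = 0
n=23: ⌊(24·41+206)/336⌋ − ⌊(23·41+206)/336⌋ = ⌊1190/336⌋ − ⌊1149/336⌋ = 3 − 3 = 0
n=24: ⌊(25·41+206)/336⌋ − ⌊(24·41+206)/336⌋ = ⌊1231/336⌋ − ⌊1190/336⌋ = 3 − 3 = 0
n=25: ⌊(26·41+206)/336⌋ − ⌊(25·41+206)/336⌋ = ⌊1272/336⌋ − ⌊1231/336⌋ = 3 − 3 = 0
n=26: ⌊(27·41+206)/336⌋ − ⌊(26·41+206)/336⌋ = ⌊1313/336⌋ − ⌊1272/336⌋ = 3 − 3 = 0
n=27: ⌊(28·41+206)/336⌋ − ⌊(27·41+206)/336⌋ = ⌊1354/336⌋ − ⌊1313/336⌋ = 4 − 3 = 1
n=28: ⌊(29·41+206)/336⌋ − ⌊(28·41+206)/336⌋ = ⌊1395/336⌋ − ⌊1354/336⌋ = 4 − 4 = 0
n=29: ⌊(30·41+206)/336⌋ − ⌊(29·41+206)/336⌋ = ⌊1436/336⌋ − ⌊1395/336⌋ = 4 − 4 = 0
n=30: ⌊(31·41+206)/336⌋ − ⌊(30·41+206)/336⌋ = ⌊1477/336⌋ − ⌊1436/336⌋ = 4 − 4 = 0
n=31: ⌊(32·41+206)/336⌋ − ⌊(31·41+206)/336⌋ = ⌊1518/336⌋ − ⌊1477/336⌋ = 4 − 4 = 0
n=32: ⌊(33·41+206)/336⌋ − ⌊(32·41+206)/336⌋ = ⌊1559/336⌋ − ⌊1518/336⌋ = 4 − 4 = 0
n=33: ⌊(34·41+206)/336⌋ − ⌊(33·41+206)/336⌋ = ⌊1600/336⌋ − ⌊1559/336⌋ = 4 − 4 = 0
n=34: ⌊(35·41+206)/336⌋ − ⌊(34·41+206)/336⌋ = ⌊1641/336⌋ − ⌊1600/336⌋ = 4 − 4 = 0
n=35: ⌊(36·41+206)/336⌋ − ⌊(35·41+206)/336⌋ = ⌊1682/336⌋ − ⌊1641/336⌋ = 5 − 4 = 1
n=36: ⌊(37·41+206)/336⌋ − ⌊(36·41+206)/336⌋ = ⌊1723/336⌋ − ⌊1682/336⌋ = 5 − 5 = 0
n=37: ⌊(38·41+206)/336⌋ − ⌊(37·41+206)/336⌋ = ⌊1764/336⌋ − ⌊1723/336⌋ = 5 − 5 = 0
n=38: ⌊(39·41+206)/336⌋ − ⌊(38·41+206)/336⌋ = ⌊1805/336⌋ − ⌊1764/336⌋ = 5 − 5 = 0
n=39: ⌊(40·41+206)/336⌋ − ⌊(39·41+206)/336⌋ = ⌊1846/336⌋ − ⌊1805/336⌋ = 5 − 5 = 0
n=40: ⌊(41·41+206)/336⌋ − ⌊(40·41+206)/336⌋ = ⌊1887/336⌋ − ⌊1846/336⌋ = 5 − 5 = 0
n=41: ⌊(42·41+206)/336⌋ − ⌊(41·41+206)/336⌋ = ⌊1928/336⌋ − ⌊1887/336⌋ = 5 − 5 = 0
n=42: ⌊(43·41+206)/336⌋ − ⌊(42·41+206)/336⌋ = ⌊1969/336⌋ − ⌊1928/336⌋ = 5 − 5 = 0
n=43: ⌊(44·41+206)/336⌋ − ⌊(43·41+206)/336⌋ = ⌊2010/336⌋ − ⌊1969/336⌋ = 5 − 5 = 0
n=44: ⌊(45·41+206)/336⌋ − ⌊(44·41+206)/336⌋ = ⌊2051/336⌋ − ⌊2010/336⌋ = 6 − 5 = 1
n=45: ⌊(46·41+206)/336⌋ − ⌊(45·41+206)/336⌋ = ⌊2092/336⌋ − ⌊2051/336⌋ = 6 − 6 = 0
n=46: ⌊(47·41+206)/336⌋ − ⌊(46·41+206)/336⌋ = ⌊2133/336⌋ − ⌊2092/336⌋ = 6 − 6 = 0
n=47: ⌊(48·41+206)/336⌋ − ⌊(47·41+206)/336⌋ = ⌊2174/336⌋ − ⌊2133/336⌋ = 6 − 6 = 0
n=48: ⌊(49·41+206)/336⌋ − ⌊(48·41+206)/336⌋ = ⌊2215/336⌋ − ⌊2174/336⌋ = 6 − 6 = 0
n=49: ⌊(50·41+206)/336⌋ − ⌊(49·41+206)/336⌋ = ⌊2256/336⌋ − ⌊2215/336⌋ = 6 − 6 = 0
n=50: ⌊(51·41+206)/336⌋ − ⌊(50·41+206)/336⌋ = ⌊2297/336⌋ − ⌊2256/336⌋ = 6 − 6 = 0
n=51: ⌊(52·41+206)/336⌋ − ⌊(51·41+206)/336⌋ = ⌊2338/336⌋ − ⌊2297/336⌋ = 6 − 6 = 0
n=52: ⌊(53·41+206)/336⌋ − ⌊(52·41+206)/336⌋ = ⌊2379/336⌋ − ⌊2338/336⌋ = 7 − 6 = 1
n=53: ⌊(54·41+206)/336⌋ − ⌊(53·41+206)/336⌋ = ⌊2420/336⌋ − ⌊2379/336⌋ = 7 − 7 = 0
n=54: ⌊(55·41+206)/336⌋ − ⌊(54·41+206)/336⌋ = ⌊2461/336⌋ − ⌊2420/336⌋ = 7 − 7 = 0
n=55: ⌊(56·41+206)/336⌋ − ⌊(55·41+206)/336⌋ = ⌊2502/336⌋ − ⌊2461/336⌋ = 7 − 7 = 0
n=56: ⌊(57·41+206)/336⌋ − ⌊(56·41+206)/336⌋ = ⌊2543/336⌋ − ⌊2502/336⌋ = 7 − 7 = 0
n=57: ⌊(58·41+206)/336⌋ − ⌊(57·41+206)/336⌋ = ⌊2584/336⌋ − ⌊2543/336⌋ = 7 − 7 = 0
n=58: ⌊(59·41+206)/336⌋ − ⌊(58·41+206)/336⌋ = ⌊2625/336⌋ − ⌊2584/336⌋ = 7 − 7 = 0
n=59: ⌊(60·41+206)/336⌋ − ⌊(59·41+206)/336⌋ = ⌊2666/336⌋ − ⌊2625/336⌋ = 7 − 7 = 0
n=60: ⌊(61·41+206)/336⌋ − ⌊(60·41+206)/336⌋ = ⌊2707/336⌋ − ⌊2666/336⌋ = 8 − 7 = 1
n=61: ⌊(62·41+206)/336⌋ − ⌊(61·41+206)/336⌋ = ⌊2748/336⌋ − ⌊2707/336⌋ = 8 − 8 = 0
n=62: ⌊(63·41+206)/336⌋ − ⌊(62·41+206)/336⌋ = ⌊2789/336⌋ − ⌊2748/336⌋ = 8 − 8 = 0
n=63: ⌊(64·41+206)/336⌋ − ⌊(63·41+206)/336⌋ = ⌊2830/336⌋ − ⌊2789/336⌋ = 8 − 8 = 0
n=64: ⌊(65·41+206)/336⌋ − ⌊(64·41+206)/336⌋ = ⌊2871/336⌋ − ⌊2830/336⌋ = 8 − 8 = 0
n=65: ⌊(66·41+206)/336⌋ − ⌊(65·41+206)/336⌋ = ⌊2912/336⌋ − ⌊2871/336⌋ = 8 − 8 = 0
n=66: ⌊(67·41+206)/336⌋ − ⌊(66·41+206)/336⌋ = ⌊2953/336⌋ − ⌊2912/336⌋ = 8 − 8 = 0
n=67: ⌊(68·41+206)/336⌋ − ⌊(67·41+206)/336⌋ = ⌊2994/336⌋ − ⌊2953/336⌋ = 8 − 8 = 0
n=68: ⌊(69·41+206)/336⌋ − ⌊(68·41+206)/336⌋ = ⌊3035/336⌋ − ⌊2994/336⌋ = 9 − 8 = 1
n=69: ⌊(70·41+206)/336⌋ − ⌊(69·41+206)/336⌋ = ⌊3076/336⌋ − ⌊3035/336⌋ = 9 − 9 = 0
n=70: ⌊(71·41+206)/336⌋ − ⌊(70·41+206)/336⌋ = ⌊3117/336⌋ − ⌊3076/336⌋ = 9 − 9 = 0
n=71: ⌊(72·41+206)/336⌋ − ⌊(71·41+206)/336⌋ = ⌊3158/336⌋ − ⌊3117/336⌋ = 9 − 9 = 0
n=72: ⌊(73·41+206)/336⌋ − ⌊(72·41+206)/336⌋ = ⌊3199/336⌋ − ⌊3158/336⌋ = 9 − 9 = 0
n=73: ⌊(74·41+206)/336⌋ − ⌊(73·41+206)/336⌋ = ⌊3240/336⌋ − ⌊3199/336⌋ = 9 − 9 = 0
n=74: ⌊(75·41+206)/336⌋ − ⌊(74·41+206)/336⌋ = ⌊3281/336⌋ − ⌊3240/336⌋ = 9 − 9 = 0
n=75: ⌊(76·41+206)/336⌋ − ⌊(75·41+206)/336⌋ = ⌊3322/336⌋ − ⌊3281/336⌋ = 9 − 9 = 0
n=76: ⌊(77·41+206)/336⌋ − ⌊(76·41+206)/336⌋ = ⌊3363/336⌋ − ⌊3322/336⌋ = 10 − 9 = 1
n=77: ⌊(78·41+206)/336⌋ − ⌊(77·41+206)/336⌋ = ⌊3404/336⌋ − ⌊3363/336⌋ = 10 − 10 = 0
n=78: ⌊(79·41+206)/336⌋ − ⌊(78·41+206)/336⌋ = ⌊3445/336⌋ − ⌊3404/336⌋ = 10 − 10 = 0
n=79: ⌊(80·41+206)/336⌋ − ⌊(79·41+206)/336⌋ = ⌊3486/336⌋ − ⌊3445/336⌋ = 10 − 10 = 0
n=80: ⌊(81·41+206)/336⌋ − ⌊(80·41+206)/336⌋ = ⌊3527/336⌋ − ⌊3486/336⌋ = 10 − 10 = 0
n=81: ⌊(82·41+206)/336⌋ − ⌊(81·41+206)/336⌋ = ⌊3568/336⌋ − ⌊3527/336⌋ = 10 − 10 = 0
n=82: ⌊(83·41+206)/336⌋ − ⌊(82·41+206)/336⌋ = ⌊3609/336⌋ − ⌊3568/336⌋ = 10 − 10 = 0
n=83: ⌊(84·41+206)/336⌋ − ⌊(83·41+206)/336⌋ = ⌊3650/336⌋ − ⌊3609/336⌋ = 10 − 10 = 0

000100000001000000010000000100000001000000001000000010000000100000001000000010000000


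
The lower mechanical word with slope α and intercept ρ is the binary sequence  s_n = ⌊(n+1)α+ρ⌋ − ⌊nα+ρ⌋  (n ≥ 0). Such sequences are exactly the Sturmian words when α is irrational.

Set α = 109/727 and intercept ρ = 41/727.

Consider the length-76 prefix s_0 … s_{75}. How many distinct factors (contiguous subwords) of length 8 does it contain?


t_n = ⌊(n·109+41)/727⌋ for n = 0 … 76:
  n=0…9: ⌊41/727⌋=0 ⌊150/727⌋=0 ⌊259/727⌋=0 ⌊368/727⌋=0 ⌊477/727⌋=0 ⌊586/727⌋=0 ⌊695/727⌋=0 ⌊804/727⌋=1 ⌊913/727⌋=1 ⌊1022/727⌋=1
  n=10…19: ⌊1131/727⌋=1 ⌊1240/727⌋=1 ⌊1349/727⌋=1 ⌊1458/727⌋=2 ⌊1567/727⌋=2 ⌊1676/727⌋=2 ⌊1785/727⌋=2 ⌊1894/727⌋=2 ⌊2003/727⌋=2 ⌊2112/727⌋=2
  n=20…29: ⌊2221/727⌋=3 ⌊2330/727⌋=3 ⌊2439/727⌋=3 ⌊2548/727⌋=3 ⌊2657/727⌋=3 ⌊2766/727⌋=3 ⌊2875/727⌋=3 ⌊2984/727⌋=4 ⌊3093/727⌋=4 ⌊3202/727⌋=4
  n=30…39: ⌊3311/727⌋=4 ⌊3420/727⌋=4 ⌊3529/727⌋=4 ⌊3638/727⌋=5 ⌊3747/727⌋=5 ⌊3856/727⌋=5 ⌊3965/727⌋=5 ⌊4074/727⌋=5 ⌊4183/727⌋=5 ⌊4292/727⌋=5
  n=40…49: ⌊4401/727⌋=6 ⌊4510/727⌋=6 ⌊4619/727⌋=6 ⌊4728/727⌋=6 ⌊4837/727⌋=6 ⌊4946/727⌋=6 ⌊5055/727⌋=6 ⌊5164/727⌋=7 ⌊5273/727⌋=7 ⌊5382/727⌋=7
  n=50…59: ⌊5491/727⌋=7 ⌊5600/727⌋=7 ⌊5709/727⌋=7 ⌊5818/727⌋=8 ⌊5927/727⌋=8 ⌊6036/727⌋=8 ⌊6145/727⌋=8 ⌊6254/727⌋=8 ⌊6363/727⌋=8 ⌊6472/727⌋=8
  n=60…69: ⌊6581/727⌋=9 ⌊6690/727⌋=9 ⌊6799/727⌋=9 ⌊6908/727⌋=9 ⌊7017/727⌋=9 ⌊7126/727⌋=9 ⌊7235/727⌋=9 ⌊7344/727⌋=10 ⌊7453/727⌋=10 ⌊7562/727⌋=10
  n=70…76: ⌊7671/727⌋=10 ⌊7780/727⌋=10 ⌊7889/727⌋=10 ⌊7998/727⌋=11 ⌊8107/727⌋=11 ⌊8216/727⌋=11 ⌊8325/727⌋=11
s_n = t_(n+1) − t_n for n = 0 … 75 gives
prefix = 0000001000001000000100000010000010000001000000100000100000010000001000001000
slide a length-8 window over [0..7] … [68..75] (69 windows); first occurrence of each distinct factor:
  [  0..  7] 00000010
  [  1..  8] 00000100
  [  2..  9] 00001000
  [  3.. 10] 00010000
  [  4.. 11] 00100000
  [  5.. 12] 01000001
  [  6.. 13] 10000010
  [ 11.. 18] 01000000
  [ 12.. 19] 10000001
  (the other 60 windows repeat one of these)
distinct factors: {00000010, 00000100, 00001000, 00010000, 00100000, 01000000, 01000001, 10000001, 10000010}
count = 9  (Sturmian bound for length 8 is 9)

9


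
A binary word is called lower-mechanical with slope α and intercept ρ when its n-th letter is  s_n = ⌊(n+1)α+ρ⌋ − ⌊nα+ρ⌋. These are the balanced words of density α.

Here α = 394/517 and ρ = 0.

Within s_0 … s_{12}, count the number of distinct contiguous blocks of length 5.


t_n = ⌊(n·394)/517⌋ for n = 0 … 13:
  n=0…9: ⌊0/517⌋=0 ⌊394/517⌋=0 ⌊788/517⌋=1 ⌊1182/517⌋=2 ⌊1576/517⌋=3 ⌊1970/517⌋=3 ⌊2364/517⌋=4 ⌊2758/517⌋=5 ⌊3152/517⌋=6 ⌊3546/517⌋=6
  n=10…13: ⌊3940/517⌋=7 ⌊4334/517⌋=8 ⌊4728/517⌋=9 ⌊5122/517⌋=9
s_n = t_(n+1) − t_n for n = 0 … 12 gives
prefix = 0111011101110
slide a length-5 window over [0..4] … [8..12] (9 windows); first occurrence of each distinct factor:
  [  0..  4] 01110
  [  1..  5] 11101
  [  2..  6] 11011
  [  3..  7] 10111
  (the other 5 windows repeat one of these)
distinct factors: {01110, 10111, 11011, 11101}
count = 4  (Sturmian bound for length 5 is 6)

4


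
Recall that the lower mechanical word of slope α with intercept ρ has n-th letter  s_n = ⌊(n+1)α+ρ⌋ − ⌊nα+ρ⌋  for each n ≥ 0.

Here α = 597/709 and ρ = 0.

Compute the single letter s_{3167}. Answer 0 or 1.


(n+1)α + ρ = (3168·597) / 709 = 1891296/709
nα + ρ     = (3167·597) / 709 = 1890699/709
⌊1891296/709⌋ = 2667,  ⌊1890699/709⌋ = 2666
s_{3167} = 2667 − 2666 = 1

1


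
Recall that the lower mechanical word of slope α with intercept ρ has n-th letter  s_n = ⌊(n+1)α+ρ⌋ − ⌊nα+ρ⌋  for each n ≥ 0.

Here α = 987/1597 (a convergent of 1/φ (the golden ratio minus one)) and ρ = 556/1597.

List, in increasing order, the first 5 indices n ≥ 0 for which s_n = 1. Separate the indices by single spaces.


n=0: ⌊1543/1597⌋−⌊556/1597⌋ = 0−0 = 0
n=1: ⌊2530/1597⌋−⌊1543/1597⌋ = 1−0 = 1  ← one
n=2: ⌊3517/1597⌋−⌊2530/1597⌋ = 2−1 = 1  ← one
n=3: ⌊4504/1597⌋−⌊3517/1597⌋ = 2−2 = 0
n=4: ⌊5491/1597⌋−⌊4504/1597⌋ = 3−2 = 1  ← one
n=5: ⌊6478/1597⌋−⌊5491/1597⌋ = 4−3 = 1  ← one
n=6: ⌊7465/1597⌋−⌊6478/1597⌋ = 4−4 = 0
n=7: ⌊8452/1597⌋−⌊7465/1597⌋ = 5−4 = 1  ← one
positions of the first 5 ones: 1 2 4 5 7

1 2 4 5 7


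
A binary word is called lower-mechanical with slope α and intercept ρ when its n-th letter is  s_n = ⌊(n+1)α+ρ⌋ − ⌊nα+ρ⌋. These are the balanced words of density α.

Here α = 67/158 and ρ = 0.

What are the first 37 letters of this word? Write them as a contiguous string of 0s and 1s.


n=0: ⌊(1·67)/158⌋ − ⌊(0·67)/158⌋ = ⌊67/158⌋ − ⌊0/158⌋ = 0 − 0 = 0
n=1: ⌊(2·67)/158⌋ − ⌊(1·67)/158⌋ = ⌊134/158⌋ − ⌊67/158⌋ = 0 − 0 = 0
n=2: ⌊(3·67)/158⌋ − ⌊(2·67)/158⌋ = ⌊201/158⌋ − ⌊134/158⌋ = 1 − 0 = 1
n=3: ⌊(4·67)/158⌋ − ⌊(3·67)/158⌋ = ⌊268/158⌋ − ⌊201/158⌋ = 1 − 1 = 0
n=4: ⌊(5·67)/158⌋ − ⌊(4·67)/158⌋ = ⌊335/158⌋ − ⌊268/158⌋ = 2 − 1 = 1
n=5: ⌊(6·67)/158⌋ − ⌊(5·67)/158⌋ = ⌊402/158⌋ − ⌊335/158⌋ = 2 − 2 = 0
n=6: ⌊(7·67)/158⌋ − ⌊(6·67)/158⌋ = ⌊469/158⌋ − ⌊402/158⌋ = 2 − 2 = 0
n=7: ⌊(8·67)/158⌋ − ⌊(7·67)/158⌋ = ⌊536/158⌋ − ⌊469/158⌋ = 3 − 2 = 1
n=8: ⌊(9·67)/158⌋ − ⌊(8·67)/158⌋ = ⌊603/158⌋ − ⌊536/158⌋ = 3 − 3 = 0
n=9: ⌊(10·67)/158⌋ − ⌊(9·67)/158⌋ = ⌊670/158⌋ − ⌊603/158⌋ = 4 − 3 = 1
n=10: ⌊(11·67)/158⌋ − ⌊(10·67)/158⌋ = ⌊737/158⌋ − ⌊670/158⌋ = 4 − 4 = 0
n=11: ⌊(12·67)/158⌋ − ⌊(11·67)/158⌋ = ⌊804/158⌋ − ⌊737/158⌋ = 5 − 4 = 1
n=12: ⌊(13·67)/158⌋ − ⌊(12·67)/158⌋ = ⌊871/158⌋ − ⌊804/158⌋ = 5 − 5 = 0
n=13: ⌊(14·67)/158⌋ − ⌊(13·67)/158⌋ = ⌊938/158⌋ − ⌊871/158⌋ = 5 − 5 = 0
n=14: ⌊(15·67)/158⌋ − ⌊(14·67)/158⌋ = ⌊1005/158⌋ − ⌊938/158⌋ = 6 − 5 = 1
n=15: ⌊(16·67)/158⌋ − ⌊(15·67)/158⌋ = ⌊1072/158⌋ − ⌊1005/158⌋ = 6 − 6 = 0
n=16: ⌊(17·67)/158⌋ − ⌊(16·67)/158⌋ = ⌊1139/158⌋ − ⌊1072/158⌋ = 7 − 6 = 1
n=17: ⌊(18·67)/158⌋ − ⌊(17·67)/158⌋ = ⌊1206/158⌋ − ⌊1139/158⌋ = 7 − 7 = 0
n=18: ⌊(19·67)/158⌋ − ⌊(18·67)/158⌋ = ⌊1273/158⌋ − ⌊1206/158⌋ = 8 − 7 = 1
n=19: ⌊(20·67)/158⌋ − ⌊(19·67)/158⌋ = ⌊1340/158⌋ − ⌊1273/158⌋ = 8 − 8 = 0
n=20: ⌊(21·67)/158⌋ − ⌊(20·67)/158⌋ = ⌊1407/158⌋ − ⌊1340/158⌋ = 8 − 8 = 0
n=21: ⌊(22·67)/158⌋ − ⌊(21·67)/158⌋ = ⌊1474/158⌋ − ⌊1407/158⌋ = 9 − 8 = 1
n=22: ⌊(23·67)/158⌋ − ⌊(22·67)/158⌋ = ⌊1541/158⌋ − ⌊1474/158⌋ = 9 − 9 = 0
n=23: ⌊(24·67)/158⌋ − ⌊(23·67)/158⌋ = ⌊1608/158⌋ − ⌊1541/158⌋ = 10 − 9 = 1
n=24: ⌊(25·67)/158⌋ − ⌊(24·67)/158⌋ = ⌊1675/158⌋ − ⌊1608/158⌋ = 10 − 10 = 0
n=25: ⌊(26·67)/158⌋ − ⌊(25·67)/158⌋ = ⌊1742/158⌋ − ⌊1675/158⌋ = 11 − 10 = 1
n=26: ⌊(27·67)/158⌋ − ⌊(26·67)/158⌋ = ⌊1809/158⌋ − ⌊1742/158⌋ = 11 − 11 = 0
n=27: ⌊(28·67)/158⌋ − ⌊(27·67)/158⌋ = ⌊1876/158⌋ − ⌊1809/158⌋ = 11 − 11 = 0
n=28: ⌊(29·67)/158⌋ − ⌊(28·67)/158⌋ = ⌊1943/158⌋ − ⌊1876/158⌋ = 12 − 11 = 1
n=29: ⌊(30·67)/158⌋ − ⌊(29·67)/158⌋ = ⌊2010/158⌋ − ⌊1943/158⌋ = 12 − 12 = 0
n=30: ⌊(31·67)/158⌋ − ⌊(30·67)/158⌋ = ⌊2077/158⌋ − ⌊2010/158⌋ = 13 − 12 = 1
n=31: ⌊(32·67)/158⌋ − ⌊(31·67)/158⌋ = ⌊2144/158⌋ − ⌊2077/158⌋ = 13 − 13 = 0
n=32: ⌊(33·67)/158⌋ − ⌊(32·67)/158⌋ = ⌊2211/158⌋ − ⌊2144/158⌋ = 13 − 13 = 0
n=33: ⌊(34·67)/158⌋ − ⌊(33·67)/158⌋ = ⌊2278/158⌋ − ⌊2211/158⌋ = 14 − 13 = 1
n=34: ⌊(35·67)/158⌋ − ⌊(34·67)/158⌋ = ⌊2345/158⌋ − ⌊2278/158⌋ = 14 − 14 = 0
n=35: ⌊(36·67)/158⌋ − ⌊(35·67)/158⌋ = ⌊2412/158⌋ − ⌊2345/158⌋ = 15 − 14 = 1
n=36: ⌊(37·67)/158⌋ − ⌊(36·67)/158⌋ = ⌊2479/158⌋ − ⌊2412/158⌋ = 15 − 15 = 0

0010100101010010101001010100101001010
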